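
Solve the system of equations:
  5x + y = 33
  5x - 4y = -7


Using Cramer's rule:
Determinant D = (5)(-4) - (5)(1) = -20 - 5 = -25
Dx = (33)(-4) - (-7)(1) = -132 + 7 = -125
Dy = (5)(-7) - (5)(33) = -35 - 165 = -200
x = Dx/D = -125/-25 = 5
y = Dy/D = -200/-25 = 8

x = 5, y = 8


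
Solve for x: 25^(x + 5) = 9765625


Express both sides with the same base.
9765625 = 25^5
Since the bases match, equate exponents: x + 5 = 5
So x = 5 - (5) = 0

x = 0


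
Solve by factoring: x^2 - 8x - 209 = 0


We need two numbers that multiply to -209 and add to -8.
Those numbers are -19 and 11 (since (-19) * 11 = -209 and (-19) + 11 = -8).
So x^2 - 8x - 209 = (x - 19)(x + 11) = 0
Setting each factor to zero: x = 19 or x = -11

x = -11, x = 19


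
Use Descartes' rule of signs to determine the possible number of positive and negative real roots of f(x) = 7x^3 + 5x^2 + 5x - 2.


Descartes' rule of signs:

For positive roots, count sign changes in f(x) = 7x^3 + 5x^2 + 5x - 2:
Signs of coefficients: +, +, +, -
Number of sign changes: 1
Possible positive real roots: 1

For negative roots, examine f(-x) = -7x^3 + 5x^2 - 5x - 2:
Signs of coefficients: -, +, -, -
Number of sign changes: 2
Possible negative real roots: 2, 0

Positive roots: 1; Negative roots: 2 or 0


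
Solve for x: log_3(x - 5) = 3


Convert to exponential form: x - 5 = 3^3 = 27
x = 27 + 5 = 32
Check: log_3(32 - 5) = log_3(27) = log_3(27) = 3 ✓

x = 32


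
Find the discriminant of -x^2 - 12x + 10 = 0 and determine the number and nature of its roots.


For ax^2 + bx + c = 0, discriminant D = b^2 - 4ac
Here a = -1, b = -12, c = 10
D = (-12)^2 - 4(-1)(10) = 144 + 40 = 184

D = 184 > 0 but not a perfect square
The equation has 2 distinct real irrational roots.

Discriminant = 184, 2 distinct real irrational roots


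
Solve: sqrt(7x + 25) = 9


Square both sides: 7x + 25 = 9^2 = 81
7x = 81 - 25 = 56
x = 8
Check: sqrt(7*8 + 25) = sqrt(81) = 9 ✓

x = 8


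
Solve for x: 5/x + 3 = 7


Subtract 3 from both sides: 5/x = 4
Multiply both sides by x: 5 = 4 * x
Divide by 4: x = 5/4

x = 5/4


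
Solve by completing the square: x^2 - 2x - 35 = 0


Start: x^2 - 2x - 35 = 0
Move constant: x^2 - 2x = 35
Half of -2 is -1, squared is 1
Add 1 to both sides: x^2 - 2x + 1 = 36
(x - 1)^2 = 36
x - 1 = ±6
x = 1 + 6 = 7 or x = 1 - 6 = -5

x = -5, x = 7


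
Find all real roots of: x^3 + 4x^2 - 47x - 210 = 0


Let p(x) = x^3 + 4x^2 - 47x - 210. By the rational root theorem (leading coefficient 1), any rational root is an integer divisor of 210: try ±1, ±2, ... in turn.
Test x = 1: value = -252 ≠ 0.
Test x = -1: value = -160 ≠ 0.
Test x = 2: value = -280 ≠ 0.
Test x = -2: value = -108 ≠ 0.
Test x = 3: value = -288 ≠ 0.
Test x = -3: value = -60 ≠ 0.
Test x = 5: value = -220 ≠ 0.
Test x = -5: value = 0 ✓, so (x + 5) is a factor.
Synthetic division by (x + 5): bring down 1; 1(-5) + 4 = -1; (-1)(-5) - 47 = -42; (-42)(-5) - 210 = 0 → quotient x^2 - x - 42, remainder 0.
Solve the quadratic x^2 - x - 42 = 0: discriminant = (-1)^2 - 4(1)(-42) = 1 + 168 = 169.
sqrt(169) = 13, so x = (1 ± 13)/2: x = 7 or x = -6.

x = -6, x = -5, x = 7


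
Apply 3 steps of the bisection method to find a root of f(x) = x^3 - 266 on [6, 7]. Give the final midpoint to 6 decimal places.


f(x) = x^3 - 266
f(6) = -50 < 0
f(7) = 77 > 0

Step 1: midpoint = (6.000000 + 7.000000)/2 = 6.500000
  f(6.500000) = 8.625000
  f(mid) > 0, so root is in [6.000000, 6.500000]

Step 2: midpoint = (6.000000 + 6.500000)/2 = 6.250000
  f(6.250000) = -21.859375
  f(mid) < 0, so root is in [6.250000, 6.500000]

Step 3: midpoint = (6.250000 + 6.500000)/2 = 6.375000
  f(6.375000) = -6.916016
  f(mid) < 0, so root is in [6.375000, 6.500000]

midpoint = 6.375000


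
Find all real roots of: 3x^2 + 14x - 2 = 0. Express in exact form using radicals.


Using the quadratic formula: x = (-b ± sqrt(b^2 - 4ac)) / (2a)
Here a = 3, b = 14, c = -2
Discriminant = b^2 - 4ac = 14^2 - 4(3)(-2) = 196 + 24 = 220
Since discriminant = 220 > 0, there are two real roots.
x = (-14 ± 2*sqrt(55)) / 6
Simplifying: x = (-7 ± sqrt(55)) / 3
Numerically: x ≈ 0.1387 or x ≈ -4.8054

x = (-7 + sqrt(55)) / 3 or x = (-7 - sqrt(55)) / 3


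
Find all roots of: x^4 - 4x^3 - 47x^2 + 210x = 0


The constant term is 0, so x = 0 is a root. Factor out x:
  x^3 - 4x^2 - 47x + 210 = 0
Let p(x) = x^3 - 4x^2 - 47x + 210. By the rational root theorem (leading coefficient 1), any rational root is an integer divisor of 210: try ±1, ±2, ... in turn.
Test x = 1: value = 160 ≠ 0.
Test x = -1: value = 252 ≠ 0.
Test x = 2: value = 108 ≠ 0.
Test x = -2: value = 280 ≠ 0.
Test x = 3: value = 60 ≠ 0.
Test x = -3: value = 288 ≠ 0.
Test x = 5: value = 0 ✓, so (x - 5) is a factor.
Synthetic division by (x - 5): bring down 1; 1(5) - 4 = 1; 1(5) - 47 = -42; (-42)(5) + 210 = 0 → quotient x^2 + x - 42, remainder 0.
Solve the quadratic x^2 + x - 42 = 0: discriminant = 1^2 - 4(1)(-42) = 1 + 168 = 169.
sqrt(169) = 13, so x = (-1 ± 13)/2: x = 6 or x = -7.
Collecting all roots found:

x = -7, x = 0, x = 5, x = 6


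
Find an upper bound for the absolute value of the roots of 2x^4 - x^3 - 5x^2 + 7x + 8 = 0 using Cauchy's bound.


Cauchy's bound: all roots r satisfy |r| <= 1 + max(|a_i/a_n|) for i = 0,...,n-1
where a_n is the leading coefficient.

Coefficients: [2, -1, -5, 7, 8]
Leading coefficient a_n = 2
Ratios |a_i/a_n|: 1/2, 5/2, 7/2, 4
Maximum ratio: 4
Cauchy's bound: |r| <= 1 + 4 = 5

Upper bound = 5


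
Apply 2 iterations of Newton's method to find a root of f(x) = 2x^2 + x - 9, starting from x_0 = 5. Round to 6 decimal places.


Newton's method: x_(n+1) = x_n - f(x_n)/f'(x_n)
f(x) = 2x^2 + x - 9
f'(x) = 4x + 1

Iteration 1:
  f(5.000000) = 46.000000
  f'(5.000000) = 21.000000
  x_1 = 5.000000 - (46.000000)/(21.000000) = 2.809524

Iteration 2:
  f(2.809524) = 9.596372
  f'(2.809524) = 12.238095
  x_2 = 2.809524 - (9.596372)/(12.238095) = 2.025384

x_2 = 2.025384


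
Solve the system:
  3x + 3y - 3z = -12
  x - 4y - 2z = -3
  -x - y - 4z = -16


Using Cramer's rule. Expand each determinant along the first row.
D  = 3*[(-4)*(-4) - (-2)*(-1)] - 3*[1*(-4) - (-2)*(-1)] + (-3)*[1*(-1) - (-4)*(-1)]
  = 3*(14) - 3*(-6) + (-3)*(-5) = 75
Dx = (-12)*[(-4)*(-4) - (-2)*(-1)] - 3*[(-3)*(-4) - (-2)*(-16)] + (-3)*[(-3)*(-1) - (-4)*(-16)]
  = (-12)*(14) - 3*(-20) + (-3)*(-61) = 75
Dy = 3*[(-3)*(-4) - (-2)*(-16)] - (-12)*[1*(-4) - (-2)*(-1)] + (-3)*[1*(-16) - (-3)*(-1)]
  = 3*(-20) - (-12)*(-6) + (-3)*(-19) = -75
Dz = 3*[(-4)*(-16) - (-3)*(-1)] - 3*[1*(-16) - (-3)*(-1)] + (-12)*[1*(-1) - (-4)*(-1)]
  = 3*(61) - 3*(-19) + (-12)*(-5) = 300
x = Dx/D = 75/75 = 1, y = Dy/D = -75/75 = -1, z = Dz/D = 300/75 = 4
Check eq1: (3)(1) + (3)(-1) + (-3)(4) = -12 = -12 ✓
Check eq2: (1)(1) + (-4)(-1) + (-2)(4) = -3 = -3 ✓
Check eq3: (-1)(1) + (-1)(-1) + (-4)(4) = -16 = -16 ✓

x = 1, y = -1, z = 4


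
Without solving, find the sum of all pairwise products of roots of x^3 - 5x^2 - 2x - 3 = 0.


By Vieta's formulas for x^3 + bx^2 + cx + d = 0:
  r1 + r2 + r3 = -b/a = 5
  r1*r2 + r1*r3 + r2*r3 = c/a = -2
  r1*r2*r3 = -d/a = 3


Sum of pairwise products = -2


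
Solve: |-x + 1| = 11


An absolute value equation |expr| = 11 gives two cases:
Case 1: -x + 1 = 11
  -x = 10, so x = -10
Case 2: -x + 1 = -11
  -x = -12, so x = 12

x = -10, x = 12


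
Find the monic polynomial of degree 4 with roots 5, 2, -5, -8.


A monic polynomial with roots 5, 2, -5, -8 is:
p(x) = (x - 5)(x - 2)(x + 5)(x + 8)
After multiplying by (x - 5): x - 5
After multiplying by (x - 2): x^2 - 7x + 10
After multiplying by (x + 5): x^3 - 2x^2 - 25x + 50
After multiplying by (x + 8): x^4 + 6x^3 - 41x^2 - 150x + 400

x^4 + 6x^3 - 41x^2 - 150x + 400


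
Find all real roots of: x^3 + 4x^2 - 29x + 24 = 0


Let p(x) = x^3 + 4x^2 - 29x + 24. By the rational root theorem (leading coefficient 1), any rational root is an integer divisor of 24: try ±1, ±2, ... in turn.
Test x = 1: value = 0 ✓, so (x - 1) is a factor.
Synthetic division by (x - 1): bring down 1; 1(1) + 4 = 5; 5(1) - 29 = -24; (-24)(1) + 24 = 0 → quotient x^2 + 5x - 24, remainder 0.
Solve the quadratic x^2 + 5x - 24 = 0: discriminant = 5^2 - 4(1)(-24) = 25 + 96 = 121.
sqrt(121) = 11, so x = (-5 ± 11)/2: x = 3 or x = -8.

x = -8, x = 1, x = 3


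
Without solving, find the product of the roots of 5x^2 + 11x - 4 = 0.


By Vieta's formulas for ax^2 + bx + c = 0:
  Sum of roots = -b/a
  Product of roots = c/a

Here a = 5, b = 11, c = -4
Sum = -(11)/5 = -11/5
Product = -4/5 = -4/5

Product = -4/5


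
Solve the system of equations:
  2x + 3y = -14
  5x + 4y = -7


Using Cramer's rule:
Determinant D = (2)(4) - (5)(3) = 8 - 15 = -7
Dx = (-14)(4) - (-7)(3) = -56 + 21 = -35
Dy = (2)(-7) - (5)(-14) = -14 + 70 = 56
x = Dx/D = -35/-7 = 5
y = Dy/D = 56/-7 = -8

x = 5, y = -8


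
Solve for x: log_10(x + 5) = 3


Convert to exponential form: x + 5 = 10^3 = 1000
x = 1000 - 5 = 995
Check: log_10(995 + 5) = log_10(1000) = log_10(1000) = 3 ✓

x = 995


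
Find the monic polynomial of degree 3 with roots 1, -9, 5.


A monic polynomial with roots 1, -9, 5 is:
p(x) = (x - 1)(x + 9)(x - 5)
After multiplying by (x - 1): x - 1
After multiplying by (x + 9): x^2 + 8x - 9
After multiplying by (x - 5): x^3 + 3x^2 - 49x + 45

x^3 + 3x^2 - 49x + 45


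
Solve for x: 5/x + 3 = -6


Subtract 3 from both sides: 5/x = -9
Multiply both sides by x: 5 = -9 * x
Divide by -9: x = -5/9

x = -5/9


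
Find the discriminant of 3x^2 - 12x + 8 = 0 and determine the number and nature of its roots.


For ax^2 + bx + c = 0, discriminant D = b^2 - 4ac
Here a = 3, b = -12, c = 8
D = (-12)^2 - 4(3)(8) = 144 - 96 = 48

D = 48 > 0 but not a perfect square
The equation has 2 distinct real irrational roots.

Discriminant = 48, 2 distinct real irrational roots


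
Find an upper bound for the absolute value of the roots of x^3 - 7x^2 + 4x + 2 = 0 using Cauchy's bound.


Cauchy's bound: all roots r satisfy |r| <= 1 + max(|a_i/a_n|) for i = 0,...,n-1
where a_n is the leading coefficient.

Coefficients: [1, -7, 4, 2]
Leading coefficient a_n = 1
Ratios |a_i/a_n|: 7, 4, 2
Maximum ratio: 7
Cauchy's bound: |r| <= 1 + 7 = 8

Upper bound = 8


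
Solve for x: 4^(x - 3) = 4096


Express both sides with the same base.
4096 = 4^6
Since the bases match, equate exponents: x - 3 = 6
So x = 6 - (-3) = 9

x = 9


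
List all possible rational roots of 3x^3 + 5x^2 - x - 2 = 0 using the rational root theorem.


Rational root theorem: possible roots are ±p/q where:
  p divides the constant term (-2): p ∈ {1, 2}
  q divides the leading coefficient (3): q ∈ {1, 3}

All possible rational roots: -2, -1, -2/3, -1/3, 1/3, 2/3, 1, 2

-2, -1, -2/3, -1/3, 1/3, 2/3, 1, 2


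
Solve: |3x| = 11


An absolute value equation |expr| = 11 gives two cases:
Case 1: 3x = 11
  3x = 11, so x = 11/3
Case 2: 3x = -11
  3x = -11, so x = -11/3

x = -11/3, x = 11/3


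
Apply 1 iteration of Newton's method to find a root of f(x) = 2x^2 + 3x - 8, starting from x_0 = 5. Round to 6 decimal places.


Newton's method: x_(n+1) = x_n - f(x_n)/f'(x_n)
f(x) = 2x^2 + 3x - 8
f'(x) = 4x + 3

Iteration 1:
  f(5.000000) = 57.000000
  f'(5.000000) = 23.000000
  x_1 = 5.000000 - (57.000000)/(23.000000) = 2.521739

x_1 = 2.521739


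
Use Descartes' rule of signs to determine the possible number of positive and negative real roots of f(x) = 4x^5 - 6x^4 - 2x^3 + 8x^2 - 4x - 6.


Descartes' rule of signs:

For positive roots, count sign changes in f(x) = 4x^5 - 6x^4 - 2x^3 + 8x^2 - 4x - 6:
Signs of coefficients: +, -, -, +, -, -
Number of sign changes: 3
Possible positive real roots: 3, 1

For negative roots, examine f(-x) = -4x^5 - 6x^4 + 2x^3 + 8x^2 + 4x - 6:
Signs of coefficients: -, -, +, +, +, -
Number of sign changes: 2
Possible negative real roots: 2, 0

Positive roots: 3 or 1; Negative roots: 2 or 0


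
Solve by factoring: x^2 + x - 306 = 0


We need two numbers that multiply to -306 and add to 1.
Those numbers are 18 and -17 (since 18 * (-17) = -306 and 18 + (-17) = 1).
So x^2 + x - 306 = (x + 18)(x - 17) = 0
Setting each factor to zero: x = -18 or x = 17

x = -18, x = 17


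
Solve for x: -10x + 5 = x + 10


Starting with: -10x + 5 = x + 10
Move all x terms to left: (-10 - 1)x = 10 - 5
Simplify: -11x = 5
Divide both sides by -11: x = -5/11

x = -5/11


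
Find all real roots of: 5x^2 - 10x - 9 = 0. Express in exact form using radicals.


Using the quadratic formula: x = (-b ± sqrt(b^2 - 4ac)) / (2a)
Here a = 5, b = -10, c = -9
Discriminant = b^2 - 4ac = (-10)^2 - 4(5)(-9) = 100 + 180 = 280
Since discriminant = 280 > 0, there are two real roots.
x = (10 ± 2*sqrt(70)) / 10
Simplifying: x = (5 ± sqrt(70)) / 5
Numerically: x ≈ 2.6733 or x ≈ -0.6733

x = (5 + sqrt(70)) / 5 or x = (5 - sqrt(70)) / 5


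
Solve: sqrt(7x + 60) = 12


Square both sides: 7x + 60 = 12^2 = 144
7x = 144 - 60 = 84
x = 12
Check: sqrt(7*12 + 60) = sqrt(144) = 12 ✓

x = 12


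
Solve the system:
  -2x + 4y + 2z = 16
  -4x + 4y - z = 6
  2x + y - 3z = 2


Using Cramer's rule. Expand each determinant along the first row.
D  = (-2)*[4*(-3) - (-1)*1] - 4*[(-4)*(-3) - (-1)*2] + 2*[(-4)*1 - 4*2]
  = (-2)*(-11) - 4*(14) + 2*(-12) = -58
Dx = 16*[4*(-3) - (-1)*1] - 4*[6*(-3) - (-1)*2] + 2*[6*1 - 4*2]
  = 16*(-11) - 4*(-16) + 2*(-2) = -116
Dy = (-2)*[6*(-3) - (-1)*2] - 16*[(-4)*(-3) - (-1)*2] + 2*[(-4)*2 - 6*2]
  = (-2)*(-16) - 16*(14) + 2*(-20) = -232
Dz = (-2)*[4*2 - 6*1] - 4*[(-4)*2 - 6*2] + 16*[(-4)*1 - 4*2]
  = (-2)*(2) - 4*(-20) + 16*(-12) = -116
x = Dx/D = -116/-58 = 2, y = Dy/D = -232/-58 = 4, z = Dz/D = -116/-58 = 2
Check eq1: (-2)(2) + (4)(4) + (2)(2) = 16 = 16 ✓
Check eq2: (-4)(2) + (4)(4) + (-1)(2) = 6 = 6 ✓
Check eq3: (2)(2) + (1)(4) + (-3)(2) = 2 = 2 ✓

x = 2, y = 4, z = 2


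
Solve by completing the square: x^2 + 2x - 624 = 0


Start: x^2 + 2x - 624 = 0
Move constant: x^2 + 2x = 624
Half of 2 is 1, squared is 1
Add 1 to both sides: x^2 + 2x + 1 = 625
(x + 1)^2 = 625
x + 1 = ±25
x = -1 + 25 = 24 or x = -1 - 25 = -26

x = -26, x = 24


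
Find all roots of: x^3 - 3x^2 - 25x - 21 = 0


Let p(x) = x^3 - 3x^2 - 25x - 21. By the rational root theorem (leading coefficient 1), any rational root is an integer divisor of 21: try ±1, ±2, ... in turn.
Test x = 1: value = -48 ≠ 0.
Test x = -1: value = 0 ✓, so (x + 1) is a factor.
Synthetic division by (x + 1): bring down 1; 1(-1) - 3 = -4; (-4)(-1) - 25 = -21; (-21)(-1) - 21 = 0 → quotient x^2 - 4x - 21, remainder 0.
Solve the quadratic x^2 - 4x - 21 = 0: discriminant = (-4)^2 - 4(1)(-21) = 16 + 84 = 100.
sqrt(100) = 10, so x = (4 ± 10)/2: x = 7 or x = -3.
Collecting all roots found:

x = -3, x = -1, x = 7


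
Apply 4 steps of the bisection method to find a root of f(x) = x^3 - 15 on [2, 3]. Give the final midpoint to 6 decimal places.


f(x) = x^3 - 15
f(2) = -7 < 0
f(3) = 12 > 0

Step 1: midpoint = (2.000000 + 3.000000)/2 = 2.500000
  f(2.500000) = 0.625000
  f(mid) > 0, so root is in [2.000000, 2.500000]

Step 2: midpoint = (2.000000 + 2.500000)/2 = 2.250000
  f(2.250000) = -3.609375
  f(mid) < 0, so root is in [2.250000, 2.500000]

Step 3: midpoint = (2.250000 + 2.500000)/2 = 2.375000
  f(2.375000) = -1.603516
  f(mid) < 0, so root is in [2.375000, 2.500000]

Step 4: midpoint = (2.375000 + 2.500000)/2 = 2.437500
  f(2.437500) = -0.517822
  f(mid) < 0, so root is in [2.437500, 2.500000]

midpoint = 2.437500


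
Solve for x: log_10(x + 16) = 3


Convert to exponential form: x + 16 = 10^3 = 1000
x = 1000 - 16 = 984
Check: log_10(984 + 16) = log_10(1000) = log_10(1000) = 3 ✓

x = 984


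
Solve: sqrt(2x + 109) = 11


Square both sides: 2x + 109 = 11^2 = 121
2x = 121 - 109 = 12
x = 6
Check: sqrt(2*6 + 109) = sqrt(121) = 11 ✓

x = 6


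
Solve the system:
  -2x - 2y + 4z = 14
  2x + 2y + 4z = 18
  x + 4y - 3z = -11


Using Cramer's rule. Expand each determinant along the first row.
D  = (-2)*[2*(-3) - 4*4] - (-2)*[2*(-3) - 4*1] + 4*[2*4 - 2*1]
  = (-2)*(-22) - (-2)*(-10) + 4*(6) = 48
Dx = 14*[2*(-3) - 4*4] - (-2)*[18*(-3) - 4*(-11)] + 4*[18*4 - 2*(-11)]
  = 14*(-22) - (-2)*(-10) + 4*(94) = 48
Dy = (-2)*[18*(-3) - 4*(-11)] - 14*[2*(-3) - 4*1] + 4*[2*(-11) - 18*1]
  = (-2)*(-10) - 14*(-10) + 4*(-40) = 0
Dz = (-2)*[2*(-11) - 18*4] - (-2)*[2*(-11) - 18*1] + 14*[2*4 - 2*1]
  = (-2)*(-94) - (-2)*(-40) + 14*(6) = 192
x = Dx/D = 48/48 = 1, y = Dy/D = 0/48 = 0, z = Dz/D = 192/48 = 4
Check eq1: (-2)(1) + (-2)(0) + (4)(4) = 14 = 14 ✓
Check eq2: (2)(1) + (2)(0) + (4)(4) = 18 = 18 ✓
Check eq3: (1)(1) + (4)(0) + (-3)(4) = -11 = -11 ✓

x = 1, y = 0, z = 4


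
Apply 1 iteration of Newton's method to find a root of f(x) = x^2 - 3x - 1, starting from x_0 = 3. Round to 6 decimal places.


Newton's method: x_(n+1) = x_n - f(x_n)/f'(x_n)
f(x) = x^2 - 3x - 1
f'(x) = 2x - 3

Iteration 1:
  f(3.000000) = -1.000000
  f'(3.000000) = 3.000000
  x_1 = 3.000000 - (-1.000000)/(3.000000) = 3.333333

x_1 = 3.333333


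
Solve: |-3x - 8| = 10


An absolute value equation |expr| = 10 gives two cases:
Case 1: -3x - 8 = 10
  -3x = 18, so x = -6
Case 2: -3x - 8 = -10
  -3x = -2, so x = 2/3

x = -6, x = 2/3


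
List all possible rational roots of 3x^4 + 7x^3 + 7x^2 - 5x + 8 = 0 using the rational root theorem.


Rational root theorem: possible roots are ±p/q where:
  p divides the constant term (8): p ∈ {1, 2, 4, 8}
  q divides the leading coefficient (3): q ∈ {1, 3}

All possible rational roots: -8, -4, -8/3, -2, -4/3, -1, -2/3, -1/3, 1/3, 2/3, 1, 4/3, 2, 8/3, 4, 8

-8, -4, -8/3, -2, -4/3, -1, -2/3, -1/3, 1/3, 2/3, 1, 4/3, 2, 8/3, 4, 8


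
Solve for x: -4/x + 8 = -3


Subtract 8 from both sides: -4/x = -11
Multiply both sides by x: -4 = -11 * x
Divide by -11: x = 4/11

x = 4/11


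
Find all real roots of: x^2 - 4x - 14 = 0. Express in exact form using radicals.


Using the quadratic formula: x = (-b ± sqrt(b^2 - 4ac)) / (2a)
Here a = 1, b = -4, c = -14
Discriminant = b^2 - 4ac = (-4)^2 - 4(1)(-14) = 16 + 56 = 72
Since discriminant = 72 > 0, there are two real roots.
x = (4 ± 6*sqrt(2)) / 2
Simplifying: x = 2 ± 3*sqrt(2)
Numerically: x ≈ 6.2426 or x ≈ -2.2426

x = 2 + 3*sqrt(2) or x = 2 - 3*sqrt(2)


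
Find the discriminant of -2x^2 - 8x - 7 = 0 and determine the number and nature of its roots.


For ax^2 + bx + c = 0, discriminant D = b^2 - 4ac
Here a = -2, b = -8, c = -7
D = (-8)^2 - 4(-2)(-7) = 64 - 56 = 8

D = 8 > 0 but not a perfect square
The equation has 2 distinct real irrational roots.

Discriminant = 8, 2 distinct real irrational roots


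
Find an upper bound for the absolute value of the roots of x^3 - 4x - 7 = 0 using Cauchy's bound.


Cauchy's bound: all roots r satisfy |r| <= 1 + max(|a_i/a_n|) for i = 0,...,n-1
where a_n is the leading coefficient.

Coefficients: [1, 0, -4, -7]
Leading coefficient a_n = 1
Ratios |a_i/a_n|: 0, 4, 7
Maximum ratio: 7
Cauchy's bound: |r| <= 1 + 7 = 8

Upper bound = 8


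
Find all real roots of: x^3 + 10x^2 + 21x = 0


The constant term is 0, so x = 0 is a root. Factor out x:
  x(x^2 + 10x + 21) = 0
Solve the quadratic x^2 + 10x + 21 = 0: discriminant = 10^2 - 4(1)(21) = 100 - 84 = 16.
sqrt(16) = 4, so x = (-10 ± 4)/2: x = -3 or x = -7.

x = -7, x = -3, x = 0


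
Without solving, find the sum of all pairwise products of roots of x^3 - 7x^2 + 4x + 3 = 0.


By Vieta's formulas for x^3 + bx^2 + cx + d = 0:
  r1 + r2 + r3 = -b/a = 7
  r1*r2 + r1*r3 + r2*r3 = c/a = 4
  r1*r2*r3 = -d/a = -3


Sum of pairwise products = 4


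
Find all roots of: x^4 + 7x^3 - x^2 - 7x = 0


The constant term is 0, so x = 0 is a root. Factor out x:
  x^3 + 7x^2 - x - 7 = 0
Let p(x) = x^3 + 7x^2 - x - 7. By the rational root theorem (leading coefficient 1), any rational root is an integer divisor of 7: try ±1, ±2, ... in turn.
Test x = 1: value = 0 ✓, so (x - 1) is a factor.
Synthetic division by (x - 1): bring down 1; 1(1) + 7 = 8; 8(1) - 1 = 7; 7(1) - 7 = 0 → quotient x^2 + 8x + 7, remainder 0.
Solve the quadratic x^2 + 8x + 7 = 0: discriminant = 8^2 - 4(1)(7) = 64 - 28 = 36.
sqrt(36) = 6, so x = (-8 ± 6)/2: x = -1 or x = -7.
Collecting all roots found:

x = -7, x = -1, x = 0, x = 1


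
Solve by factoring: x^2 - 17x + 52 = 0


We need two numbers that multiply to 52 and add to -17.
Those numbers are -13 and -4 (since (-13) * (-4) = 52 and (-13) + (-4) = -17).
So x^2 - 17x + 52 = (x - 13)(x - 4) = 0
Setting each factor to zero: x = 13 or x = 4

x = 4, x = 13


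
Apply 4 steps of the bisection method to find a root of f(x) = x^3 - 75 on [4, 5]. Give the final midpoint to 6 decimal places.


f(x) = x^3 - 75
f(4) = -11 < 0
f(5) = 50 > 0

Step 1: midpoint = (4.000000 + 5.000000)/2 = 4.500000
  f(4.500000) = 16.125000
  f(mid) > 0, so root is in [4.000000, 4.500000]

Step 2: midpoint = (4.000000 + 4.500000)/2 = 4.250000
  f(4.250000) = 1.765625
  f(mid) > 0, so root is in [4.000000, 4.250000]

Step 3: midpoint = (4.000000 + 4.250000)/2 = 4.125000
  f(4.125000) = -4.810547
  f(mid) < 0, so root is in [4.125000, 4.250000]

Step 4: midpoint = (4.125000 + 4.250000)/2 = 4.187500
  f(4.187500) = -1.571533
  f(mid) < 0, so root is in [4.187500, 4.250000]

midpoint = 4.187500


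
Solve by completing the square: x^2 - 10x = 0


Start: x^2 - 10x + 0 = 0
Move constant: x^2 - 10x = 0
Half of -10 is -5, squared is 25
Add 25 to both sides: x^2 - 10x + 25 = 25
(x - 5)^2 = 25
x - 5 = ±5
x = 5 + 5 = 10 or x = 5 - 5 = 0

x = 0, x = 10


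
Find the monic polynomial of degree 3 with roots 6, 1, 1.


A monic polynomial with roots 6, 1, 1 is:
p(x) = (x - 6)(x - 1)(x - 1)
After multiplying by (x - 6): x - 6
After multiplying by (x - 1): x^2 - 7x + 6
After multiplying by (x - 1): x^3 - 8x^2 + 13x - 6

x^3 - 8x^2 + 13x - 6


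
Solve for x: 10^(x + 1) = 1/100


Express both sides with the same base.
1/100 = 10^(-2)
Since the bases match, equate exponents: x + 1 = -2
So x = -2 - (1) = -3

x = -3


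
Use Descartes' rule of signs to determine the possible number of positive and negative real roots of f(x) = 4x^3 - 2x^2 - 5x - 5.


Descartes' rule of signs:

For positive roots, count sign changes in f(x) = 4x^3 - 2x^2 - 5x - 5:
Signs of coefficients: +, -, -, -
Number of sign changes: 1
Possible positive real roots: 1

For negative roots, examine f(-x) = -4x^3 - 2x^2 + 5x - 5:
Signs of coefficients: -, -, +, -
Number of sign changes: 2
Possible negative real roots: 2, 0

Positive roots: 1; Negative roots: 2 or 0


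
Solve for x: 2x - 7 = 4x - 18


Starting with: 2x - 7 = 4x - 18
Move all x terms to left: (2 - 4)x = -18 + 7
Simplify: -2x = -11
Divide both sides by -2: x = 11/2

x = 11/2


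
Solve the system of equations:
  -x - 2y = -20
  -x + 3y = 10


Using Cramer's rule:
Determinant D = (-1)(3) - (-1)(-2) = -3 - 2 = -5
Dx = (-20)(3) - (10)(-2) = -60 + 20 = -40
Dy = (-1)(10) - (-1)(-20) = -10 - 20 = -30
x = Dx/D = -40/-5 = 8
y = Dy/D = -30/-5 = 6

x = 8, y = 6


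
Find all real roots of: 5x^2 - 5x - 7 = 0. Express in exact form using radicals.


Using the quadratic formula: x = (-b ± sqrt(b^2 - 4ac)) / (2a)
Here a = 5, b = -5, c = -7
Discriminant = b^2 - 4ac = (-5)^2 - 4(5)(-7) = 25 + 140 = 165
Since discriminant = 165 > 0, there are two real roots.
x = (5 ± sqrt(165)) / 10
Numerically: x ≈ 1.7845 or x ≈ -0.7845

x = (5 + sqrt(165)) / 10 or x = (5 - sqrt(165)) / 10


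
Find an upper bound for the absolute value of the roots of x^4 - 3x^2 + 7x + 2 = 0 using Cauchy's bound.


Cauchy's bound: all roots r satisfy |r| <= 1 + max(|a_i/a_n|) for i = 0,...,n-1
where a_n is the leading coefficient.

Coefficients: [1, 0, -3, 7, 2]
Leading coefficient a_n = 1
Ratios |a_i/a_n|: 0, 3, 7, 2
Maximum ratio: 7
Cauchy's bound: |r| <= 1 + 7 = 8

Upper bound = 8


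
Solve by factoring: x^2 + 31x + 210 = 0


We need two numbers that multiply to 210 and add to 31.
Those numbers are 21 and 10 (since 21 * 10 = 210 and 21 + 10 = 31).
So x^2 + 31x + 210 = (x + 21)(x + 10) = 0
Setting each factor to zero: x = -21 or x = -10

x = -21, x = -10


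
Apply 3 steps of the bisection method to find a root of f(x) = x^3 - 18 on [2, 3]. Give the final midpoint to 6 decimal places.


f(x) = x^3 - 18
f(2) = -10 < 0
f(3) = 9 > 0

Step 1: midpoint = (2.000000 + 3.000000)/2 = 2.500000
  f(2.500000) = -2.375000
  f(mid) < 0, so root is in [2.500000, 3.000000]

Step 2: midpoint = (2.500000 + 3.000000)/2 = 2.750000
  f(2.750000) = 2.796875
  f(mid) > 0, so root is in [2.500000, 2.750000]

Step 3: midpoint = (2.500000 + 2.750000)/2 = 2.625000
  f(2.625000) = 0.087891
  f(mid) > 0, so root is in [2.500000, 2.625000]

midpoint = 2.625000


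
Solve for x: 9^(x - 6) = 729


Express both sides with the same base.
729 = 9^3
Since the bases match, equate exponents: x - 6 = 3
So x = 3 - (-6) = 9

x = 9


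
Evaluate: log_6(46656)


We need the exponent such that 6^? = 46656
6^6 = 46656
Therefore log_6(46656) = 6

6


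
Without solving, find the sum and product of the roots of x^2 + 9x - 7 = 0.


By Vieta's formulas for ax^2 + bx + c = 0:
  Sum of roots = -b/a
  Product of roots = c/a

Here a = 1, b = 9, c = -7
Sum = -(9)/1 = -9
Product = -7/1 = -7

Sum = -9, Product = -7


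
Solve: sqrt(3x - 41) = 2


Square both sides: 3x - 41 = 2^2 = 4
3x = 4 + 41 = 45
x = 15
Check: sqrt(3*15 - 41) = sqrt(4) = 2 ✓

x = 15


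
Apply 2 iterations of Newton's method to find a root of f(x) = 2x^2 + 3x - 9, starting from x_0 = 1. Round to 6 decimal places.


Newton's method: x_(n+1) = x_n - f(x_n)/f'(x_n)
f(x) = 2x^2 + 3x - 9
f'(x) = 4x + 3

Iteration 1:
  f(1.000000) = -4.000000
  f'(1.000000) = 7.000000
  x_1 = 1.000000 - (-4.000000)/(7.000000) = 1.571429

Iteration 2:
  f(1.571429) = 0.653061
  f'(1.571429) = 9.285714
  x_2 = 1.571429 - (0.653061)/(9.285714) = 1.501099

x_2 = 1.501099


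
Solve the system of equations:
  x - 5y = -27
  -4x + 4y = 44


Using Cramer's rule:
Determinant D = (1)(4) - (-4)(-5) = 4 - 20 = -16
Dx = (-27)(4) - (44)(-5) = -108 + 220 = 112
Dy = (1)(44) - (-4)(-27) = 44 - 108 = -64
x = Dx/D = 112/-16 = -7
y = Dy/D = -64/-16 = 4

x = -7, y = 4


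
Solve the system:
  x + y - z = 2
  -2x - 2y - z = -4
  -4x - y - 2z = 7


Using Cramer's rule. Expand each determinant along the first row.
D  = 1*[(-2)*(-2) - (-1)*(-1)] - 1*[(-2)*(-2) - (-1)*(-4)] + (-1)*[(-2)*(-1) - (-2)*(-4)]
  = 1*(3) - 1*(0) + (-1)*(-6) = 9
Dx = 2*[(-2)*(-2) - (-1)*(-1)] - 1*[(-4)*(-2) - (-1)*7] + (-1)*[(-4)*(-1) - (-2)*7]
  = 2*(3) - 1*(15) + (-1)*(18) = -27
Dy = 1*[(-4)*(-2) - (-1)*7] - 2*[(-2)*(-2) - (-1)*(-4)] + (-1)*[(-2)*7 - (-4)*(-4)]
  = 1*(15) - 2*(0) + (-1)*(-30) = 45
Dz = 1*[(-2)*7 - (-4)*(-1)] - 1*[(-2)*7 - (-4)*(-4)] + 2*[(-2)*(-1) - (-2)*(-4)]
  = 1*(-18) - 1*(-30) + 2*(-6) = 0
x = Dx/D = -27/9 = -3, y = Dy/D = 45/9 = 5, z = Dz/D = 0/9 = 0
Check eq1: (1)(-3) + (1)(5) + (-1)(0) = 2 = 2 ✓
Check eq2: (-2)(-3) + (-2)(5) + (-1)(0) = -4 = -4 ✓
Check eq3: (-4)(-3) + (-1)(5) + (-2)(0) = 7 = 7 ✓

x = -3, y = 5, z = 0


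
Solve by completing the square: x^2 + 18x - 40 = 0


Start: x^2 + 18x - 40 = 0
Move constant: x^2 + 18x = 40
Half of 18 is 9, squared is 81
Add 81 to both sides: x^2 + 18x + 81 = 121
(x + 9)^2 = 121
x + 9 = ±11
x = -9 + 11 = 2 or x = -9 - 11 = -20

x = -20, x = 2


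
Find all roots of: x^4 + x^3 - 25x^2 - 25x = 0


The constant term is 0, so x = 0 is a root. Factor out x:
  x^3 + x^2 - 25x - 25 = 0
Let p(x) = x^3 + x^2 - 25x - 25. By the rational root theorem (leading coefficient 1), any rational root is an integer divisor of 25: try ±1, ±2, ... in turn.
Test x = 1: value = -48 ≠ 0.
Test x = -1: value = 0 ✓, so (x + 1) is a factor.
Synthetic division by (x + 1): bring down 1; 1(-1) + 1 = 0; 0(-1) - 25 = -25; (-25)(-1) - 25 = 0 → quotient x^2 - 25, remainder 0.
Solve the quadratic x^2 - 25 = 0: discriminant = 0^2 - 4(1)(-25) = 0 + 100 = 100.
sqrt(100) = 10, so x = (0 ± 10)/2: x = 5 or x = -5.
Collecting all roots found:

x = -5, x = -1, x = 0, x = 5


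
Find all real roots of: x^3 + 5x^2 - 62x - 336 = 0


Let p(x) = x^3 + 5x^2 - 62x - 336. By the rational root theorem (leading coefficient 1), any rational root is an integer divisor of 336: try ±1, ±2, ... in turn.
Test x = 1: value = -392 ≠ 0.
Test x = -1: value = -270 ≠ 0.
Test x = 2: value = -432 ≠ 0.
Test x = -2: value = -200 ≠ 0.
Test x = 3: value = -450 ≠ 0.
Test x = -3: value = -132 ≠ 0.
Test x = 4: value = -440 ≠ 0.
Test x = -4: value = -72 ≠ 0.
Test x = 6: value = -312 ≠ 0.
Test x = -6: value = 0 ✓, so (x + 6) is a factor.
Synthetic division by (x + 6): bring down 1; 1(-6) + 5 = -1; (-1)(-6) - 62 = -56; (-56)(-6) - 336 = 0 → quotient x^2 - x - 56, remainder 0.
Solve the quadratic x^2 - x - 56 = 0: discriminant = (-1)^2 - 4(1)(-56) = 1 + 224 = 225.
sqrt(225) = 15, so x = (1 ± 15)/2: x = 8 or x = -7.

x = -7, x = -6, x = 8


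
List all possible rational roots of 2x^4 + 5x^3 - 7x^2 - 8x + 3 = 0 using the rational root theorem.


Rational root theorem: possible roots are ±p/q where:
  p divides the constant term (3): p ∈ {1, 3}
  q divides the leading coefficient (2): q ∈ {1, 2}

All possible rational roots: -3, -3/2, -1, -1/2, 1/2, 1, 3/2, 3

-3, -3/2, -1, -1/2, 1/2, 1, 3/2, 3


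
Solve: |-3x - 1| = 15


An absolute value equation |expr| = 15 gives two cases:
Case 1: -3x - 1 = 15
  -3x = 16, so x = -16/3
Case 2: -3x - 1 = -15
  -3x = -14, so x = 14/3

x = -16/3, x = 14/3


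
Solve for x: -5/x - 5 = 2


Subtract -5 from both sides: -5/x = 7
Multiply both sides by x: -5 = 7 * x
Divide by 7: x = -5/7

x = -5/7


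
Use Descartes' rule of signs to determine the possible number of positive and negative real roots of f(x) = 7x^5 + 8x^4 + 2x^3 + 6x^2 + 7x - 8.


Descartes' rule of signs:

For positive roots, count sign changes in f(x) = 7x^5 + 8x^4 + 2x^3 + 6x^2 + 7x - 8:
Signs of coefficients: +, +, +, +, +, -
Number of sign changes: 1
Possible positive real roots: 1

For negative roots, examine f(-x) = -7x^5 + 8x^4 - 2x^3 + 6x^2 - 7x - 8:
Signs of coefficients: -, +, -, +, -, -
Number of sign changes: 4
Possible negative real roots: 4, 2, 0

Positive roots: 1; Negative roots: 4 or 2 or 0


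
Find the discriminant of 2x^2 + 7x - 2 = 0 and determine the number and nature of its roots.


For ax^2 + bx + c = 0, discriminant D = b^2 - 4ac
Here a = 2, b = 7, c = -2
D = (7)^2 - 4(2)(-2) = 49 + 16 = 65

D = 65 > 0 but not a perfect square
The equation has 2 distinct real irrational roots.

Discriminant = 65, 2 distinct real irrational roots


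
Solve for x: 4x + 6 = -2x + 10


Starting with: 4x + 6 = -2x + 10
Move all x terms to left: (4 + 2)x = 10 - 6
Simplify: 6x = 4
Divide both sides by 6: x = 2/3

x = 2/3


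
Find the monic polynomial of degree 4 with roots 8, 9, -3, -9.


A monic polynomial with roots 8, 9, -3, -9 is:
p(x) = (x - 8)(x - 9)(x + 3)(x + 9)
After multiplying by (x - 8): x - 8
After multiplying by (x - 9): x^2 - 17x + 72
After multiplying by (x + 3): x^3 - 14x^2 + 21x + 216
After multiplying by (x + 9): x^4 - 5x^3 - 105x^2 + 405x + 1944

x^4 - 5x^3 - 105x^2 + 405x + 1944


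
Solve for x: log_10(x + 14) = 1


Convert to exponential form: x + 14 = 10^1 = 10
x = 10 - 14 = -4
Check: log_10(-4 + 14) = log_10(10) = log_10(10) = 1 ✓

x = -4


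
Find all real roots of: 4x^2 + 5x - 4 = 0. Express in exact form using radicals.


Using the quadratic formula: x = (-b ± sqrt(b^2 - 4ac)) / (2a)
Here a = 4, b = 5, c = -4
Discriminant = b^2 - 4ac = 5^2 - 4(4)(-4) = 25 + 64 = 89
Since discriminant = 89 > 0, there are two real roots.
x = (-5 ± sqrt(89)) / 8
Numerically: x ≈ 0.5542 or x ≈ -1.8042

x = (-5 + sqrt(89)) / 8 or x = (-5 - sqrt(89)) / 8


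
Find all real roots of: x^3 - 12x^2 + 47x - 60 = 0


Let p(x) = x^3 - 12x^2 + 47x - 60. By the rational root theorem (leading coefficient 1), any rational root is an integer divisor of 60: try ±1, ±2, ... in turn.
Test x = 1: value = -24 ≠ 0.
Test x = -1: value = -120 ≠ 0.
Test x = 2: value = -6 ≠ 0.
Test x = -2: value = -210 ≠ 0.
Test x = 3: value = 0 ✓, so (x - 3) is a factor.
Synthetic division by (x - 3): bring down 1; 1(3) - 12 = -9; (-9)(3) + 47 = 20; 20(3) - 60 = 0 → quotient x^2 - 9x + 20, remainder 0.
Solve the quadratic x^2 - 9x + 20 = 0: discriminant = (-9)^2 - 4(1)(20) = 81 - 80 = 1.
sqrt(1) = 1, so x = (9 ± 1)/2: x = 5 or x = 4.

x = 3, x = 4, x = 5


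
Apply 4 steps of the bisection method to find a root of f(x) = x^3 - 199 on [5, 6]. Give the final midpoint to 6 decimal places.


f(x) = x^3 - 199
f(5) = -74 < 0
f(6) = 17 > 0

Step 1: midpoint = (5.000000 + 6.000000)/2 = 5.500000
  f(5.500000) = -32.625000
  f(mid) < 0, so root is in [5.500000, 6.000000]

Step 2: midpoint = (5.500000 + 6.000000)/2 = 5.750000
  f(5.750000) = -8.890625
  f(mid) < 0, so root is in [5.750000, 6.000000]

Step 3: midpoint = (5.750000 + 6.000000)/2 = 5.875000
  f(5.875000) = 3.779297
  f(mid) > 0, so root is in [5.750000, 5.875000]

Step 4: midpoint = (5.750000 + 5.875000)/2 = 5.812500
  f(5.812500) = -2.623779
  f(mid) < 0, so root is in [5.812500, 5.875000]

midpoint = 5.812500


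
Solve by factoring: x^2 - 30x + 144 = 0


We need two numbers that multiply to 144 and add to -30.
Those numbers are -24 and -6 (since (-24) * (-6) = 144 and (-24) + (-6) = -30).
So x^2 - 30x + 144 = (x - 24)(x - 6) = 0
Setting each factor to zero: x = 24 or x = 6

x = 6, x = 24


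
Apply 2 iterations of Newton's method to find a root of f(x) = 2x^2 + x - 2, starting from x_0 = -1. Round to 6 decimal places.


Newton's method: x_(n+1) = x_n - f(x_n)/f'(x_n)
f(x) = 2x^2 + x - 2
f'(x) = 4x + 1

Iteration 1:
  f(-1.000000) = -1.000000
  f'(-1.000000) = -3.000000
  x_1 = -1.000000 - (-1.000000)/(-3.000000) = -1.333333

Iteration 2:
  f(-1.333333) = 0.222222
  f'(-1.333333) = -4.333333
  x_2 = -1.333333 - (0.222222)/(-4.333333) = -1.282051

x_2 = -1.282051


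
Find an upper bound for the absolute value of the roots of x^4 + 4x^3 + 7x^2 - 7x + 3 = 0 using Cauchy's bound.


Cauchy's bound: all roots r satisfy |r| <= 1 + max(|a_i/a_n|) for i = 0,...,n-1
where a_n is the leading coefficient.

Coefficients: [1, 4, 7, -7, 3]
Leading coefficient a_n = 1
Ratios |a_i/a_n|: 4, 7, 7, 3
Maximum ratio: 7
Cauchy's bound: |r| <= 1 + 7 = 8

Upper bound = 8


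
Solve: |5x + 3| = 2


An absolute value equation |expr| = 2 gives two cases:
Case 1: 5x + 3 = 2
  5x = -1, so x = -1/5
Case 2: 5x + 3 = -2
  5x = -5, so x = -1

x = -1, x = -1/5


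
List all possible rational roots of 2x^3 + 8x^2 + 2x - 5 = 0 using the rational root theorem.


Rational root theorem: possible roots are ±p/q where:
  p divides the constant term (-5): p ∈ {1, 5}
  q divides the leading coefficient (2): q ∈ {1, 2}

All possible rational roots: -5, -5/2, -1, -1/2, 1/2, 1, 5/2, 5

-5, -5/2, -1, -1/2, 1/2, 1, 5/2, 5


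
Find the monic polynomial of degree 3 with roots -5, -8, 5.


A monic polynomial with roots -5, -8, 5 is:
p(x) = (x + 5)(x + 8)(x - 5)
After multiplying by (x + 5): x + 5
After multiplying by (x + 8): x^2 + 13x + 40
After multiplying by (x - 5): x^3 + 8x^2 - 25x - 200

x^3 + 8x^2 - 25x - 200


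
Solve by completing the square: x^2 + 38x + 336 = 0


Start: x^2 + 38x + 336 = 0
Move constant: x^2 + 38x = -336
Half of 38 is 19, squared is 361
Add 361 to both sides: x^2 + 38x + 361 = 25
(x + 19)^2 = 25
x + 19 = ±5
x = -19 + 5 = -14 or x = -19 - 5 = -24

x = -24, x = -14


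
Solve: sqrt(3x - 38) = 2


Square both sides: 3x - 38 = 2^2 = 4
3x = 4 + 38 = 42
x = 14
Check: sqrt(3*14 - 38) = sqrt(4) = 2 ✓

x = 14


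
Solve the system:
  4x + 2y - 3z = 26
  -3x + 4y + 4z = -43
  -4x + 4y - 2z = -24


Using Cramer's rule. Expand each determinant along the first row.
D  = 4*[4*(-2) - 4*4] - 2*[(-3)*(-2) - 4*(-4)] + (-3)*[(-3)*4 - 4*(-4)]
  = 4*(-24) - 2*(22) + (-3)*(4) = -152
Dx = 26*[4*(-2) - 4*4] - 2*[(-43)*(-2) - 4*(-24)] + (-3)*[(-43)*4 - 4*(-24)]
  = 26*(-24) - 2*(182) + (-3)*(-76) = -760
Dy = 4*[(-43)*(-2) - 4*(-24)] - 26*[(-3)*(-2) - 4*(-4)] + (-3)*[(-3)*(-24) - (-43)*(-4)]
  = 4*(182) - 26*(22) + (-3)*(-100) = 456
Dz = 4*[4*(-24) - (-43)*4] - 2*[(-3)*(-24) - (-43)*(-4)] + 26*[(-3)*4 - 4*(-4)]
  = 4*(76) - 2*(-100) + 26*(4) = 608
x = Dx/D = -760/-152 = 5, y = Dy/D = 456/-152 = -3, z = Dz/D = 608/-152 = -4
Check eq1: (4)(5) + (2)(-3) + (-3)(-4) = 26 = 26 ✓
Check eq2: (-3)(5) + (4)(-3) + (4)(-4) = -43 = -43 ✓
Check eq3: (-4)(5) + (4)(-3) + (-2)(-4) = -24 = -24 ✓

x = 5, y = -3, z = -4


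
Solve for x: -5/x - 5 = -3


Subtract -5 from both sides: -5/x = 2
Multiply both sides by x: -5 = 2 * x
Divide by 2: x = -5/2

x = -5/2


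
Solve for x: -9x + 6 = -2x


Starting with: -9x + 6 = -2x
Move all x terms to left: (-9 + 2)x = 0 - 6
Simplify: -7x = -6
Divide both sides by -7: x = 6/7

x = 6/7


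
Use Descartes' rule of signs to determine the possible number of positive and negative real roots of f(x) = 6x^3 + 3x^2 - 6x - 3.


Descartes' rule of signs:

For positive roots, count sign changes in f(x) = 6x^3 + 3x^2 - 6x - 3:
Signs of coefficients: +, +, -, -
Number of sign changes: 1
Possible positive real roots: 1

For negative roots, examine f(-x) = -6x^3 + 3x^2 + 6x - 3:
Signs of coefficients: -, +, +, -
Number of sign changes: 2
Possible negative real roots: 2, 0

Positive roots: 1; Negative roots: 2 or 0


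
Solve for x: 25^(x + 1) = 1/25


Express both sides with the same base.
1/25 = 25^(-1)
Since the bases match, equate exponents: x + 1 = -1
So x = -1 - (1) = -2

x = -2


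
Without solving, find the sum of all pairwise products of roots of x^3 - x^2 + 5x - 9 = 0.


By Vieta's formulas for x^3 + bx^2 + cx + d = 0:
  r1 + r2 + r3 = -b/a = 1
  r1*r2 + r1*r3 + r2*r3 = c/a = 5
  r1*r2*r3 = -d/a = 9


Sum of pairwise products = 5


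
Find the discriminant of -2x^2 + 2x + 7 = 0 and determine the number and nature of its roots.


For ax^2 + bx + c = 0, discriminant D = b^2 - 4ac
Here a = -2, b = 2, c = 7
D = (2)^2 - 4(-2)(7) = 4 + 56 = 60

D = 60 > 0 but not a perfect square
The equation has 2 distinct real irrational roots.

Discriminant = 60, 2 distinct real irrational roots


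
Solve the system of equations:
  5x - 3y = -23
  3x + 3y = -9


Using Cramer's rule:
Determinant D = (5)(3) - (3)(-3) = 15 + 9 = 24
Dx = (-23)(3) - (-9)(-3) = -69 - 27 = -96
Dy = (5)(-9) - (3)(-23) = -45 + 69 = 24
x = Dx/D = -96/24 = -4
y = Dy/D = 24/24 = 1

x = -4, y = 1


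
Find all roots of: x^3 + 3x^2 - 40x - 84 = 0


Let p(x) = x^3 + 3x^2 - 40x - 84. By the rational root theorem (leading coefficient 1), any rational root is an integer divisor of 84: try ±1, ±2, ... in turn.
Test x = 1: value = -120 ≠ 0.
Test x = -1: value = -42 ≠ 0.
Test x = 2: value = -144 ≠ 0.
Test x = -2: value = 0 ✓, so (x + 2) is a factor.
Synthetic division by (x + 2): bring down 1; 1(-2) + 3 = 1; 1(-2) - 40 = -42; (-42)(-2) - 84 = 0 → quotient x^2 + x - 42, remainder 0.
Solve the quadratic x^2 + x - 42 = 0: discriminant = 1^2 - 4(1)(-42) = 1 + 168 = 169.
sqrt(169) = 13, so x = (-1 ± 13)/2: x = 6 or x = -7.
Collecting all roots found:

x = -7, x = -2, x = 6


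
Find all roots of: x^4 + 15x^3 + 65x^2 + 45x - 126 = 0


Let p(x) = x^4 + 15x^3 + 65x^2 + 45x - 126. By the rational root theorem (leading coefficient 1), any rational root is an integer divisor of 126: try ±1, ±2, ... in turn.
Test x = 1: value = 0 ✓, so (x - 1) is a factor.
Synthetic division by (x - 1): bring down 1; 1(1) + 15 = 16; 16(1) + 65 = 81; 81(1) + 45 = 126; 126(1) - 126 = 0 → quotient x^3 + 16x^2 + 81x + 126, remainder 0.
Continue with the quotient x^3 + 16x^2 + 81x + 126 (candidates must divide 126; re-test x = 1 first in case it repeats).
Test x = 1: value = 224 ≠ 0.
Test x = -1: value = 60 ≠ 0.
Test x = 2: value = 360 ≠ 0.
Test x = -2: value = 20 ≠ 0.
Test x = 3: value = 540 ≠ 0.
Test x = -3: value = 0 ✓, so (x + 3) is a factor.
Synthetic division by (x + 3): bring down 1; 1(-3) + 16 = 13; 13(-3) + 81 = 42; 42(-3) + 126 = 0 → quotient x^2 + 13x + 42, remainder 0.
Solve the quadratic x^2 + 13x + 42 = 0: discriminant = 13^2 - 4(1)(42) = 169 - 168 = 1.
sqrt(1) = 1, so x = (-13 ± 1)/2: x = -6 or x = -7.
Collecting all roots found:

x = -7, x = -6, x = -3, x = 1
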